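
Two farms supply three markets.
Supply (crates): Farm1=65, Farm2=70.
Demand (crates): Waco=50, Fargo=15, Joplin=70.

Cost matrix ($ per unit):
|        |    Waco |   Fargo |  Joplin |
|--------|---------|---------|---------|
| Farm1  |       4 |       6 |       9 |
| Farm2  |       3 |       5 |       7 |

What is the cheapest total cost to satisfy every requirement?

780

One minimum-cost allocation:
  Farm1–Waco: 50 × $4 = $200
  Farm1–Fargo: 15 × $6 = $90
  Farm2–Joplin: 70 × $7 = $490
Total = 200 + 90 + 490 = $780.
(Supply check: Farm1 ships 65; Farm2 ships 70.)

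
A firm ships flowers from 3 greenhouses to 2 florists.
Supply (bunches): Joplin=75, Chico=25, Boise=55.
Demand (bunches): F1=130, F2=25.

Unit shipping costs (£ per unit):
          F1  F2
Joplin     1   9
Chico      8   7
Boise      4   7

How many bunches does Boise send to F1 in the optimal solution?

55

Optimal shipments:
  Joplin to F1: 75 × £1 = £75
  Chico to F2: 25 × £7 = £175
  Boise to F1: 55 × £4 = £220
Total cost = £470.
So Boise→F1 carries 55 bunches.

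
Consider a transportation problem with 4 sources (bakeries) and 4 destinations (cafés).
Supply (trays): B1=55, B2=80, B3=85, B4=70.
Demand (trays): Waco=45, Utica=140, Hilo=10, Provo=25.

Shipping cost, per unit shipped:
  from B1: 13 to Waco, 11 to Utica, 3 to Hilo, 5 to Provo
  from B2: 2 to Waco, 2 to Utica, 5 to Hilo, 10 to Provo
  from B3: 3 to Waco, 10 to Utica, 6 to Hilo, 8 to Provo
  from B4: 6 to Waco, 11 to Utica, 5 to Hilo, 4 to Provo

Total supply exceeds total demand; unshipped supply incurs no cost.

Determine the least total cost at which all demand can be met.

1045

A cheapest plan:
  B1->Utica: 20 × 11 = 220
  B1->Hilo: 10 × 3 = 30
  B2->Utica: 80 × 2 = 160
  B3->Waco: 45 × 3 = 135
  B3->Utica: 40 × 10 = 400
  B4->Provo: 25 × 4 = 100
Total = 220 + 30 + 160 + 135 + 400 + 100 = 1045.
(Supply check: B1 ships 30; B2 ships 80; B3 ships 85; B4 ships 25.)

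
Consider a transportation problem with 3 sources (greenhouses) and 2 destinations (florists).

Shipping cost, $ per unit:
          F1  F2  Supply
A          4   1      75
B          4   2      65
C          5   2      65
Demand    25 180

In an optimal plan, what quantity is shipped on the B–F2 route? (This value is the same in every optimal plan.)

Optimal shipments:
  A–F2: 75 bunches
  B–F1: 25 bunches
  B–F2: 40 bunches
  C–F2: 65 bunches
Total cost = $385.
So B→F2 carries 40 bunches.

40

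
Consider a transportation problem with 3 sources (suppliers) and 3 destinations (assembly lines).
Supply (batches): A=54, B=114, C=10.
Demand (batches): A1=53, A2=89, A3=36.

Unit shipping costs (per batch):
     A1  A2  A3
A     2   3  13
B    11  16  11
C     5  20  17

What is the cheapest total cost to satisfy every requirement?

An optimal shipping plan:
  A->A2: 54 × 3 = 162
  B->A1: 43 × 11 = 473
  B->A2: 35 × 16 = 560
  B->A3: 36 × 11 = 396
  C->A1: 10 × 5 = 50
Total = 162 + 473 + 560 + 396 + 50 = 1641.

1641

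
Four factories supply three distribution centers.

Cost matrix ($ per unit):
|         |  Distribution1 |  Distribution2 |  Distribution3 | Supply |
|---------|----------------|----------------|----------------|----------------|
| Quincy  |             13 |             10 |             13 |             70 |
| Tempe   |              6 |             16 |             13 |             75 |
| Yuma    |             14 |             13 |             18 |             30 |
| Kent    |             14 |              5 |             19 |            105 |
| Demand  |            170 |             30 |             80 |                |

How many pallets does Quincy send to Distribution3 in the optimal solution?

70

The minimum-cost plan:
  Quincy→Distribution3: 70 pallets
  Tempe→Distribution1: 75 pallets
  Yuma→Distribution1: 20 pallets
  Yuma→Distribution3: 10 pallets
  Kent→Distribution1: 75 pallets
  Kent→Distribution2: 30 pallets
Total cost = $3020.
So Quincy→Distribution3 carries 70 pallets.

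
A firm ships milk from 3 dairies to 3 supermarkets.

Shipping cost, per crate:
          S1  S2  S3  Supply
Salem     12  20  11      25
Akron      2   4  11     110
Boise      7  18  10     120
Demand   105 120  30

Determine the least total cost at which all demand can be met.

1680

An optimal shipping plan:
  Salem→S3: 25 × 11 = 275
  Akron→S2: 110 × 4 = 440
  Boise→S1: 105 × 7 = 735
  Boise→S2: 10 × 18 = 180
  Boise→S3: 5 × 10 = 50
Total = 275 + 440 + 735 + 180 + 50 = 1680.
(Supply check: Salem ships 25; Akron ships 110; Boise ships 120.)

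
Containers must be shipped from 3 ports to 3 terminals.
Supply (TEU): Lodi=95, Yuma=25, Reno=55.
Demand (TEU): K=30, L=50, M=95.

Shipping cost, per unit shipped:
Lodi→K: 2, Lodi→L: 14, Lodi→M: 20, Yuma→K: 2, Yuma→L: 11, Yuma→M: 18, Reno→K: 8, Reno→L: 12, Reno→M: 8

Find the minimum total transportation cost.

One minimum-cost allocation:
  Lodi→K: 30 × 2 = 60
  Lodi→L: 25 × 14 = 350
  Lodi→M: 40 × 20 = 800
  Yuma→L: 25 × 11 = 275
  Reno→M: 55 × 8 = 440
Total = 60 + 350 + 800 + 275 + 440 = 1925.
(Supply check: Lodi ships 95; Yuma ships 25; Reno ships 55.)

1925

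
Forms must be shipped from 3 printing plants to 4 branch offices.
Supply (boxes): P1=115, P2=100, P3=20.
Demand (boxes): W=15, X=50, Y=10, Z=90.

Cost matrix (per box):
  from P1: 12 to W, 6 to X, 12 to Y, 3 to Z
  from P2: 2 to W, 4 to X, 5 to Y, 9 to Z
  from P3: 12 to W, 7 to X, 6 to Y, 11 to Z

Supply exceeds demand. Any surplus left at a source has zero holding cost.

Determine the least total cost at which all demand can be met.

One minimum-cost allocation:
  P1 to Z: 90 × 3 = 270
  P2 to W: 15 × 2 = 30
  P2 to X: 50 × 4 = 200
  P2 to Y: 10 × 5 = 50
Total = 270 + 30 + 200 + 50 = 550.

550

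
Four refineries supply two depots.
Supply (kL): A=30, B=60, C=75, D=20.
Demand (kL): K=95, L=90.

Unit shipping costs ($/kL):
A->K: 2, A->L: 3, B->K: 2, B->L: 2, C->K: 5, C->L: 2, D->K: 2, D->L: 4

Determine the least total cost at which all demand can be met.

370

Optimal allocation:
  A->K: 30 kL
  B->K: 45 kL
  B->L: 15 kL
  C->L: 75 kL
  D->K: 20 kL
Total cost = $370.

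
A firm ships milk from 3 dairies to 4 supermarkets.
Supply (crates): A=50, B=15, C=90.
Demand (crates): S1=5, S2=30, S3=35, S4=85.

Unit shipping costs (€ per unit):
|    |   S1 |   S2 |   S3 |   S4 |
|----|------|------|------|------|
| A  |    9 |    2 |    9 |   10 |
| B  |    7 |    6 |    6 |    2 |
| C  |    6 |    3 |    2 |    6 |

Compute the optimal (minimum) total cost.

685

An optimal shipping plan:
  A->S1: 5 × €9 = €45
  A->S2: 30 × €2 = €60
  A->S4: 15 × €10 = €150
  B->S4: 15 × €2 = €30
  C->S3: 35 × €2 = €70
  C->S4: 55 × €6 = €330
Total = 45 + 60 + 150 + 30 + 70 + 330 = €685.
(Supply check: A ships 50; B ships 15; C ships 90.)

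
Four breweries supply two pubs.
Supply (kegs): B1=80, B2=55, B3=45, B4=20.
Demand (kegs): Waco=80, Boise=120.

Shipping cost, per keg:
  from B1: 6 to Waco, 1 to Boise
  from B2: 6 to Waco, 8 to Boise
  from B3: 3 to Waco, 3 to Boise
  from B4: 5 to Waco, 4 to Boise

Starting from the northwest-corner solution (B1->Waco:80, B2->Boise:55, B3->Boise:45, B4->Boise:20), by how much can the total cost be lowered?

510

Current plan cost = 80·6 + 55·8 + 45·3 + 20·4 = 1135.
Optimal plan:
  B1→Boise: 80 kegs
  B2→Waco: 55 kegs
  B3→Waco: 25 kegs
  B3→Boise: 20 kegs
  B4→Boise: 20 kegs
Optimal cost = 625.
Saving = 1135 − 625 = 510.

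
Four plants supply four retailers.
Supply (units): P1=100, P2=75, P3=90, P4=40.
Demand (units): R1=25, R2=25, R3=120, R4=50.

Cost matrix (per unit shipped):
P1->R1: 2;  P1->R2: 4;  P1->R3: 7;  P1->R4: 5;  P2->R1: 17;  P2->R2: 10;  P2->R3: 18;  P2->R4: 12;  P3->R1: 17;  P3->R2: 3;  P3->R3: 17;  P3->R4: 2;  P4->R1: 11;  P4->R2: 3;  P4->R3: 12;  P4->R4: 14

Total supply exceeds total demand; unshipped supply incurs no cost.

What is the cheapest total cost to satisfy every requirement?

Optimal allocation:
  P1→R1: 25 × 2 = 50
  P1→R3: 75 × 7 = 525
  P3→R2: 25 × 3 = 75
  P3→R3: 5 × 17 = 85
  P3→R4: 50 × 2 = 100
  P4→R3: 40 × 12 = 480
Total = 50 + 525 + 75 + 85 + 100 + 480 = 1315.

1315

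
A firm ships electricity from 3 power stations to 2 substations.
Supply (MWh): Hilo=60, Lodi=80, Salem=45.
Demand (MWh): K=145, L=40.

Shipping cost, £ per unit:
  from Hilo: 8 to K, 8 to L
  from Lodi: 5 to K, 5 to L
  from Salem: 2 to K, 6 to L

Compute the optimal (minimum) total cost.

970

Optimal allocation:
  Hilo→K: 20 MWh
  Hilo→L: 40 MWh
  Lodi→K: 80 MWh
  Salem→K: 45 MWh
Total cost = £970.
(Supply check: Hilo ships 60; Lodi ships 80; Salem ships 45.)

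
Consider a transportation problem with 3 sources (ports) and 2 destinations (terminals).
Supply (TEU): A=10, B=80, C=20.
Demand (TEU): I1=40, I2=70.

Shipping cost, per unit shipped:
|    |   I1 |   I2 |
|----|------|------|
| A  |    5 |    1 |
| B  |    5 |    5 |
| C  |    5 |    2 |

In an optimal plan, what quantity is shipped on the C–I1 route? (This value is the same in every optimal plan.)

The minimum-cost plan:
  A→I2: 10 × 1 = 10
  B→I1: 40 × 5 = 200
  B→I2: 40 × 5 = 200
  C→I2: 20 × 2 = 40
Total cost = 450.
The route C→I1 is not used.

0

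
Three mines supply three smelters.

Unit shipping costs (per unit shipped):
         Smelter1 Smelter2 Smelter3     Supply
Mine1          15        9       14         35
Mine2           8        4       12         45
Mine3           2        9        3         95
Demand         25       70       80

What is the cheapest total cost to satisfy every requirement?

805

One minimum-cost allocation:
  Mine1→Smelter2: 35 × 9 = 315
  Mine2→Smelter1: 10 × 8 = 80
  Mine2→Smelter2: 35 × 4 = 140
  Mine3→Smelter1: 15 × 2 = 30
  Mine3→Smelter3: 80 × 3 = 240
Total = 315 + 80 + 140 + 30 + 240 = 805.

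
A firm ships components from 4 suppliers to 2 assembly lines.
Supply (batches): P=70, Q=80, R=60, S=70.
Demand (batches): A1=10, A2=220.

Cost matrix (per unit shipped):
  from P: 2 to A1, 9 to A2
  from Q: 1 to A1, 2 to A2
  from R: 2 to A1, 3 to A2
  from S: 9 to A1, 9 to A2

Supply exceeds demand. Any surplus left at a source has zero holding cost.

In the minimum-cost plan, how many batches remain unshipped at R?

Minimum-cost shipments:
  P to A1: 10 × 2 = 20
  P to A2: 60 × 9 = 540
  Q to A2: 80 × 2 = 160
  R to A2: 60 × 3 = 180
  S to A2: 20 × 9 = 180
Total cost = 1080.
R ships 60 of its 60, leaving 0.

0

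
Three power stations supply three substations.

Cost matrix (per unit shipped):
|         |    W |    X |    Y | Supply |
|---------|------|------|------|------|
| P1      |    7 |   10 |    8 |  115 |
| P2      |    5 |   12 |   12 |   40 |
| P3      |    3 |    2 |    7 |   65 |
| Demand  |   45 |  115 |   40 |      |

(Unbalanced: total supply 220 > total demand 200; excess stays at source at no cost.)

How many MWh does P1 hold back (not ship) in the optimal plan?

20

Minimum-cost shipments:
  P1->W: 5 × 7 = 35
  P1->X: 50 × 10 = 500
  P1->Y: 40 × 8 = 320
  P2->W: 40 × 5 = 200
  P3->X: 65 × 2 = 130
Total cost = 1185.
P1 ships 95 of its 115, leaving 20.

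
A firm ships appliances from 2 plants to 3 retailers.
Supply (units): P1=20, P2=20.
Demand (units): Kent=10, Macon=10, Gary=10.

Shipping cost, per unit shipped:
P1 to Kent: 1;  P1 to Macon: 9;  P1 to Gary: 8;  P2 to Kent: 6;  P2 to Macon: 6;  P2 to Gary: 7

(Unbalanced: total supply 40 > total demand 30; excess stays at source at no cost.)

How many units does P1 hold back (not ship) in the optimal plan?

Minimum-cost shipments:
  P1→Kent: 10 × 1 = 10
  P2→Macon: 10 × 6 = 60
  P2→Gary: 10 × 7 = 70
Total cost = 140.
P1 ships 10 of its 20, leaving 10.

10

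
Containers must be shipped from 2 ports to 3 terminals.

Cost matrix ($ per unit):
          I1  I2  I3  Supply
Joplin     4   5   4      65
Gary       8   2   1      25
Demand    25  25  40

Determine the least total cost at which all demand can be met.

One minimum-cost allocation:
  Joplin to I1: 25 × $4 = $100
  Joplin to I2: 25 × $5 = $125
  Joplin to I3: 15 × $4 = $60
  Gary to I3: 25 × $1 = $25
Total = 100 + 125 + 60 + 25 = $310.
(Supply check: Joplin ships 65; Gary ships 25.)

310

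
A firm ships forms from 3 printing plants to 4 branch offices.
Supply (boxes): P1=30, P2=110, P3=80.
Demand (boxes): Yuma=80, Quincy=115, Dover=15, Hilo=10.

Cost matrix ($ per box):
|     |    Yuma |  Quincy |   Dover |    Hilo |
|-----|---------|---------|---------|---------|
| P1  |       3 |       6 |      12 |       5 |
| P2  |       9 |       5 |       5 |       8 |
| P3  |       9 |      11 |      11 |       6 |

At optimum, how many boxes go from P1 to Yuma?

Optimal shipments:
  P1 to Yuma: 30 boxes
  P2 to Quincy: 110 boxes
  P3 to Yuma: 50 boxes
  P3 to Quincy: 5 boxes
  P3 to Dover: 15 boxes
  P3 to Hilo: 10 boxes
Total cost = $1370.
So P1→Yuma carries 30 boxes.

30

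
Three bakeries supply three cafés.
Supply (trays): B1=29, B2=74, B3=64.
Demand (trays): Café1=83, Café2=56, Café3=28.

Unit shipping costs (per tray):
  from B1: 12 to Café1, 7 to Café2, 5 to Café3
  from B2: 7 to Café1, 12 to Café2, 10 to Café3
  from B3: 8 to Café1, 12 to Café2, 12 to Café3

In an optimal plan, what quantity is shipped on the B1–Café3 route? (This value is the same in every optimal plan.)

The minimum-cost plan:
  B1→Café2: 1 trays
  B1→Café3: 28 trays
  B2→Café1: 74 trays
  B3→Café1: 9 trays
  B3→Café2: 55 trays
Total cost = 1397.
So B1→Café3 carries 28 trays.

28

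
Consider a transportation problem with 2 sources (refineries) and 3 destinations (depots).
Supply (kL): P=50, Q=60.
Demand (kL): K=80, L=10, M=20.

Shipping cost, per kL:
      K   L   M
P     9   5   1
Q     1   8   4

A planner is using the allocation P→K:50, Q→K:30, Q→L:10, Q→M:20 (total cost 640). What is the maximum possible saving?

Current plan cost = 50·9 + 30·1 + 10·8 + 20·4 = 640.
Optimal plan:
  P→K: 20 × 9 = 180
  P→L: 10 × 5 = 50
  P→M: 20 × 1 = 20
  Q→K: 60 × 1 = 60
Optimal cost = 310.
Saving = 640 − 310 = 330.

330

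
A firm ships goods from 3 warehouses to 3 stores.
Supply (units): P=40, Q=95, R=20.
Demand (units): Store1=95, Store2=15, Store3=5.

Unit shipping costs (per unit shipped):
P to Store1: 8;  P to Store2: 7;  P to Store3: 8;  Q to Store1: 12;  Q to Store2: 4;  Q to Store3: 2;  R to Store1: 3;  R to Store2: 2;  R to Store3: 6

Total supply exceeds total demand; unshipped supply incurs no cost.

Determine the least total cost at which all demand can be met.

Optimal allocation:
  P to Store1: 40 units
  Q to Store1: 35 units
  Q to Store2: 15 units
  Q to Store3: 5 units
  R to Store1: 20 units
Total cost = 870.

870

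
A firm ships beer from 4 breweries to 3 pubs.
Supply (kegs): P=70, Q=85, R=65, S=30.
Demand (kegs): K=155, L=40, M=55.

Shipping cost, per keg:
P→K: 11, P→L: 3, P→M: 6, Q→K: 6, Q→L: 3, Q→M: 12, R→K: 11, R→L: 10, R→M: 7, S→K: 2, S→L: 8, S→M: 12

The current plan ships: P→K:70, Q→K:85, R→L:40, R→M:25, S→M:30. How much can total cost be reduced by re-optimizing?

Current plan cost = 70·11 + 85·6 + 40·10 + 25·7 + 30·12 = 2215.
Optimal plan:
  P->L: 40 kegs
  P->M: 30 kegs
  Q->K: 85 kegs
  R->K: 40 kegs
  R->M: 25 kegs
  S->K: 30 kegs
Optimal cost = 1485.
Saving = 2215 − 1485 = 730.

730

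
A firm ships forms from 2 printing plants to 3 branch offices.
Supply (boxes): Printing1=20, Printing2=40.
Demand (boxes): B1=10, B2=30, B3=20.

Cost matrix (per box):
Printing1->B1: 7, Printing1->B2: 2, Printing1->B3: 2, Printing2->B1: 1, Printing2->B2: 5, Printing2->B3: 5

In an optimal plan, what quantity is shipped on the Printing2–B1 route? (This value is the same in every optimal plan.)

Optimal shipments:
  Printing1 to B2: 20 boxes
  Printing2 to B1: 10 boxes
  Printing2 to B2: 10 boxes
  Printing2 to B3: 20 boxes
Total cost = 200.
So Printing2→B1 carries 10 boxes.

10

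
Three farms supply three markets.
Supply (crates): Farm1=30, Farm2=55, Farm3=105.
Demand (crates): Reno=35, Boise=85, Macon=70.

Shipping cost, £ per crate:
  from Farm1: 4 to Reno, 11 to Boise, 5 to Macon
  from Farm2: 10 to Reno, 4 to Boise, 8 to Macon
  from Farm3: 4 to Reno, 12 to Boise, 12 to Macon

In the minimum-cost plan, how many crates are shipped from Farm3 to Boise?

30

Optimal shipments:
  Farm1–Macon: 30 × £5 = £150
  Farm2–Boise: 55 × £4 = £220
  Farm3–Reno: 35 × £4 = £140
  Farm3–Boise: 30 × £12 = £360
  Farm3–Macon: 40 × £12 = £480
Total cost = £1350.
So Farm3→Boise carries 30 crates.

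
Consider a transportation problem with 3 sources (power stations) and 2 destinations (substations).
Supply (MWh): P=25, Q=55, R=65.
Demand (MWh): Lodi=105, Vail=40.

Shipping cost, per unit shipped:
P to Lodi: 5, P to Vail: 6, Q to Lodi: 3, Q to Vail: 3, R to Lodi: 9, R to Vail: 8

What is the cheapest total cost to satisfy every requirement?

835

Optimal allocation:
  P->Lodi: 25 × 5 = 125
  Q->Lodi: 55 × 3 = 165
  R->Lodi: 25 × 9 = 225
  R->Vail: 40 × 8 = 320
Total = 125 + 165 + 225 + 320 = 835.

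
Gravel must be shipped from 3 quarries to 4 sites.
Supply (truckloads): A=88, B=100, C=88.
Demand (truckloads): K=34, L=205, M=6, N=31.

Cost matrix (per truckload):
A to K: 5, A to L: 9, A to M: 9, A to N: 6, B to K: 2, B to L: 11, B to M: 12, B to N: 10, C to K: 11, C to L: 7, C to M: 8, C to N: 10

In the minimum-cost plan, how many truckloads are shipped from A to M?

6

Optimal shipments:
  A→L: 51 × 9 = 459
  A→M: 6 × 9 = 54
  A→N: 31 × 6 = 186
  B→K: 34 × 2 = 68
  B→L: 66 × 11 = 726
  C→L: 88 × 7 = 616
Total cost = 2109.
So A→M carries 6 truckloads.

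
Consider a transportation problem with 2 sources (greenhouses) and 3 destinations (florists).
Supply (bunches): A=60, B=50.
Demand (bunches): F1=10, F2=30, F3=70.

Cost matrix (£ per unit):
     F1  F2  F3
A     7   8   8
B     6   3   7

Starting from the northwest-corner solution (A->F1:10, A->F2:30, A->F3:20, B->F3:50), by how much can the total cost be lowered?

Current plan cost = 10·7 + 30·8 + 20·8 + 50·7 = £820.
Optimal plan:
  A→F1: 10 × £7 = £70
  A→F3: 50 × £8 = £400
  B→F2: 30 × £3 = £90
  B→F3: 20 × £7 = £140
Optimal cost = £700.
Saving = 820 − 700 = £120.

120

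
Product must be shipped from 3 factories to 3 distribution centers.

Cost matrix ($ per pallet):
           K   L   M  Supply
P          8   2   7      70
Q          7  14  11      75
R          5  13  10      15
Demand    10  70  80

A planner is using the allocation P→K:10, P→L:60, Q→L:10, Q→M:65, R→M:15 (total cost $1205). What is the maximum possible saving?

Current plan cost = 10·8 + 60·2 + 10·14 + 65·11 + 15·10 = $1205.
Optimal plan:
  P→L: 70 pallets
  Q→M: 75 pallets
  R→K: 10 pallets
  R→M: 5 pallets
Optimal cost = $1065.
Saving = 1205 − 1065 = $140.

140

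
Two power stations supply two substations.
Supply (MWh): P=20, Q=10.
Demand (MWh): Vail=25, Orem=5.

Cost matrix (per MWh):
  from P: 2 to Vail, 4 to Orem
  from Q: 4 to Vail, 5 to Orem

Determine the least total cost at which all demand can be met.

A cheapest plan:
  P to Vail: 20 MWh
  Q to Vail: 5 MWh
  Q to Orem: 5 MWh
Total cost = 85.
(Supply check: P ships 20; Q ships 10.)

85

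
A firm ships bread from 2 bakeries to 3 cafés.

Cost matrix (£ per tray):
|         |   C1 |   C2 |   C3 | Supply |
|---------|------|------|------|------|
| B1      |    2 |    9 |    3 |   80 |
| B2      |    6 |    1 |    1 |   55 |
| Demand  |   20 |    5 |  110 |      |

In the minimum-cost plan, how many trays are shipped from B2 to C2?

5

The minimum-cost plan:
  B1->C1: 20 × £2 = £40
  B1->C3: 60 × £3 = £180
  B2->C2: 5 × £1 = £5
  B2->C3: 50 × £1 = £50
Total cost = £275.
So B2→C2 carries 5 trays.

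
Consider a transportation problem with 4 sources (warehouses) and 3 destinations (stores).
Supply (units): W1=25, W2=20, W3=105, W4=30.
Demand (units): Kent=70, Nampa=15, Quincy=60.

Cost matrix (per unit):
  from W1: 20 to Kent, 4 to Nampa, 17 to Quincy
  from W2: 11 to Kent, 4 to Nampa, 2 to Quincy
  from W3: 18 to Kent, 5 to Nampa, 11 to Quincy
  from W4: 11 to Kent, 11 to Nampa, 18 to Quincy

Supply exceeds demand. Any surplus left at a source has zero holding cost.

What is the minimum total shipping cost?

1590

Optimal allocation:
  W1–Nampa: 15 × 4 = 60
  W2–Quincy: 20 × 2 = 40
  W3–Kent: 40 × 18 = 720
  W3–Quincy: 40 × 11 = 440
  W4–Kent: 30 × 11 = 330
Total = 60 + 40 + 720 + 440 + 330 = 1590.
(Supply check: W1 ships 15; W2 ships 20; W3 ships 80; W4 ships 30.)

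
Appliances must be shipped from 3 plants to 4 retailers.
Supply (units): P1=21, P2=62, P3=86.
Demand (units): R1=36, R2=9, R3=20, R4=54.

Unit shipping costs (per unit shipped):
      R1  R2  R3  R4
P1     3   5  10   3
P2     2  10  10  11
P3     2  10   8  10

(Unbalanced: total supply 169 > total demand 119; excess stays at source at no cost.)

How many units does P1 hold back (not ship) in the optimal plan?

0

Minimum-cost shipments:
  P1–R4: 21 units
  P2–R1: 36 units
  P2–R2: 9 units
  P3–R3: 20 units
  P3–R4: 33 units
Total cost = 715.
P1 ships 21 of its 21, leaving 0.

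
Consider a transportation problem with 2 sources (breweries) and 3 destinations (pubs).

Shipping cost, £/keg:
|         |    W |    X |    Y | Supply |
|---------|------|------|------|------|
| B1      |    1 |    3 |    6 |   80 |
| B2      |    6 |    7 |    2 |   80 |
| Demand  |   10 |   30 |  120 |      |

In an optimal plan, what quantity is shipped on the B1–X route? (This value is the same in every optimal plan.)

The minimum-cost plan:
  B1–W: 10 × £1 = £10
  B1–X: 30 × £3 = £90
  B1–Y: 40 × £6 = £240
  B2–Y: 80 × £2 = £160
Total cost = £500.
So B1→X carries 30 kegs.

30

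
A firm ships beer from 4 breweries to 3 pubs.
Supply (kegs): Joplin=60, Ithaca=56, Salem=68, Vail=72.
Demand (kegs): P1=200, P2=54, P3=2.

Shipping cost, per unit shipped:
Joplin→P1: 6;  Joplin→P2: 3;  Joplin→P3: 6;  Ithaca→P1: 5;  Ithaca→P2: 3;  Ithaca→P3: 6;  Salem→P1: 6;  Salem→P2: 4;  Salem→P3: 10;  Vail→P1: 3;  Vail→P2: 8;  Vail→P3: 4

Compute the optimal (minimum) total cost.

A cheapest plan:
  Joplin to P1: 4 × 6 = 24
  Joplin to P2: 54 × 3 = 162
  Joplin to P3: 2 × 6 = 12
  Ithaca to P1: 56 × 5 = 280
  Salem to P1: 68 × 6 = 408
  Vail to P1: 72 × 3 = 216
Total = 24 + 162 + 12 + 280 + 408 + 216 = 1102.

1102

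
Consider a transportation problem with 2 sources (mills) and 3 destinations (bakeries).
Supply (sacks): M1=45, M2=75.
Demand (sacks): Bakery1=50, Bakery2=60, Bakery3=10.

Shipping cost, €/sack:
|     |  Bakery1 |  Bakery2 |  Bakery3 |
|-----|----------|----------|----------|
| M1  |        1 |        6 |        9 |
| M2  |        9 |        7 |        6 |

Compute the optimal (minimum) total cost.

An optimal shipping plan:
  M1 to Bakery1: 45 × €1 = €45
  M2 to Bakery1: 5 × €9 = €45
  M2 to Bakery2: 60 × €7 = €420
  M2 to Bakery3: 10 × €6 = €60
Total = 45 + 45 + 420 + 60 = €570.

570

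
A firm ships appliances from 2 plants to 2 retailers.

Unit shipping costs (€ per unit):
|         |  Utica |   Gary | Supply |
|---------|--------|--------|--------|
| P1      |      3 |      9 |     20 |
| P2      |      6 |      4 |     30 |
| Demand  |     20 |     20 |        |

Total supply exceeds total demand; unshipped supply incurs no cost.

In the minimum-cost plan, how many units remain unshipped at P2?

Minimum-cost shipments:
  P1–Utica: 20 × €3 = €60
  P2–Gary: 20 × €4 = €80
Total cost = €140.
P2 ships 20 of its 30, leaving 10.

10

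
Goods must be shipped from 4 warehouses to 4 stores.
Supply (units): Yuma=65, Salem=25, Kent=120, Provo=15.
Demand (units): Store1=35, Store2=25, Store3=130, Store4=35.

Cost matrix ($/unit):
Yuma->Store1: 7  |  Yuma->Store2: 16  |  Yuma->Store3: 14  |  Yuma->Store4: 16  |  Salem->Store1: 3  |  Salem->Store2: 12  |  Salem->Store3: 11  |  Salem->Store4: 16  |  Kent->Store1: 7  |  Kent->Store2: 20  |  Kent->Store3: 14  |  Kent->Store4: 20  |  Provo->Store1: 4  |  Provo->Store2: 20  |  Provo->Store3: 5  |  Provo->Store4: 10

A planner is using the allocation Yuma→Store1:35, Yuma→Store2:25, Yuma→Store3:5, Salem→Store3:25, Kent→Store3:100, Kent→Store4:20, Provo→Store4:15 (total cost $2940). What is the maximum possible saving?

150

Current plan cost = 35·7 + 25·16 + 5·14 + 25·11 + 100·14 + 20·20 + 15·10 = $2940.
Optimal plan:
  Yuma->Store1: 5 × $7 = $35
  Yuma->Store2: 25 × $16 = $400
  Yuma->Store4: 35 × $16 = $560
  Salem->Store1: 25 × $3 = $75
  Kent->Store1: 5 × $7 = $35
  Kent->Store3: 115 × $14 = $1610
  Provo->Store3: 15 × $5 = $75
Optimal cost = $2790.
Saving = 2940 − 2790 = $150.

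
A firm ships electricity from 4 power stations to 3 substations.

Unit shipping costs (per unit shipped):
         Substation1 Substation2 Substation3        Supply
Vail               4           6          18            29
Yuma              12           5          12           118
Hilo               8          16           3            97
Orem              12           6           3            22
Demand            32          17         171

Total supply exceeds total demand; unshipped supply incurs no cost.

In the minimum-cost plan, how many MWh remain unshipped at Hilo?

0

Minimum-cost shipments:
  Vail to Substation1: 29 × 4 = 116
  Yuma to Substation1: 3 × 12 = 36
  Yuma to Substation2: 17 × 5 = 85
  Yuma to Substation3: 52 × 12 = 624
  Hilo to Substation3: 97 × 3 = 291
  Orem to Substation3: 22 × 3 = 66
Total cost = 1218.
Hilo ships 97 of its 97, leaving 0.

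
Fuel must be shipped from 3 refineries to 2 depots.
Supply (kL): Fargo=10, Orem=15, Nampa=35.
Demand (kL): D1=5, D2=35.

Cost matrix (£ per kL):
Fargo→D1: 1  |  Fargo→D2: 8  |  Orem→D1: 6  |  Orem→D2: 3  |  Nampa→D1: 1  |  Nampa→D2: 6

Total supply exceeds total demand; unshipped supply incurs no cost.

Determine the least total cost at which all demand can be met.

Optimal allocation:
  Orem–D2: 15 × £3 = £45
  Nampa–D1: 5 × £1 = £5
  Nampa–D2: 20 × £6 = £120
Total = 45 + 5 + 120 = £170.
(Supply check: Fargo ships 0; Orem ships 15; Nampa ships 25.)

170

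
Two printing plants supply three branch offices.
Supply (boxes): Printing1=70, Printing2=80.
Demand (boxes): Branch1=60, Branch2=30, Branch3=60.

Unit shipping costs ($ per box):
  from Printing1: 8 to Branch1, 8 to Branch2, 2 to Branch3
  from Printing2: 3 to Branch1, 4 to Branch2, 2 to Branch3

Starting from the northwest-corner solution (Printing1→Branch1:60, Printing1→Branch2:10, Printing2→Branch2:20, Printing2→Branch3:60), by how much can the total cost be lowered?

300

Current plan cost = 60·8 + 10·8 + 20·4 + 60·2 = $760.
Optimal plan:
  Printing1->Branch2: 10 boxes
  Printing1->Branch3: 60 boxes
  Printing2->Branch1: 60 boxes
  Printing2->Branch2: 20 boxes
Optimal cost = $460.
Saving = 760 − 460 = $300.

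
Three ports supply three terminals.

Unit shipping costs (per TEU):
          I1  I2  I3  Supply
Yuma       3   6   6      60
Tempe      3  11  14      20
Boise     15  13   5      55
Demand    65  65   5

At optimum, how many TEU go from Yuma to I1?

45

The minimum-cost plan:
  Yuma->I1: 45 TEU
  Yuma->I2: 15 TEU
  Tempe->I1: 20 TEU
  Boise->I2: 50 TEU
  Boise->I3: 5 TEU
Total cost = 960.
So Yuma→I1 carries 45 TEU.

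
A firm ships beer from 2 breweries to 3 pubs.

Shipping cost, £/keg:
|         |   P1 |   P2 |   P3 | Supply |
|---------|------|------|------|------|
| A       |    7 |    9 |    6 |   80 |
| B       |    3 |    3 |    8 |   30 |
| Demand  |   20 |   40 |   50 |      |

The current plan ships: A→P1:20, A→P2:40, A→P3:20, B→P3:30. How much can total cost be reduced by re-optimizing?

240

Current plan cost = 20·7 + 40·9 + 20·6 + 30·8 = £860.
Optimal plan:
  A->P1: 20 kegs
  A->P2: 10 kegs
  A->P3: 50 kegs
  B->P2: 30 kegs
Optimal cost = £620.
Saving = 860 − 620 = £240.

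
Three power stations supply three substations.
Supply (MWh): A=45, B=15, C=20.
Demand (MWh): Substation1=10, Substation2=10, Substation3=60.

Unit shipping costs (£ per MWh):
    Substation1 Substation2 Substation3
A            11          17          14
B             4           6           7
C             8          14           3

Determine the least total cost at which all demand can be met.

755

One minimum-cost allocation:
  A→Substation1: 5 × £11 = £55
  A→Substation3: 40 × £14 = £560
  B→Substation1: 5 × £4 = £20
  B→Substation2: 10 × £6 = £60
  C→Substation3: 20 × £3 = £60
Total = 55 + 560 + 20 + 60 + 60 = £755.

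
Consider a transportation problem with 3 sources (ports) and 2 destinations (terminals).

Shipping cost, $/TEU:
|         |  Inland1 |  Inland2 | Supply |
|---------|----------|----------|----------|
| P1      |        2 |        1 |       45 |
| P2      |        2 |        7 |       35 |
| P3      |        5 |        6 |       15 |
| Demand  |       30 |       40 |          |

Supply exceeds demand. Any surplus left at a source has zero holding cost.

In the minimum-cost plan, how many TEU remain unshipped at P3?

15

An optimal plan:
  P1->Inland2: 40 × $1 = $40
  P2->Inland1: 30 × $2 = $60
Total cost = $100.
P3 ships 0 of its 15, leaving 15.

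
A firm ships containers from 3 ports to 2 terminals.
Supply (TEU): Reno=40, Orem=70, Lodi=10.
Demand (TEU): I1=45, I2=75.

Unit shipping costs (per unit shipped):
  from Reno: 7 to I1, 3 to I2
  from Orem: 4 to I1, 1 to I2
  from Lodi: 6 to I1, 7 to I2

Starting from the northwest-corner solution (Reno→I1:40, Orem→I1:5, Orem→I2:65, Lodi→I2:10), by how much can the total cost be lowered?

80

Current plan cost = 40·7 + 5·4 + 65·1 + 10·7 = 435.
Optimal plan:
  Reno->I2: 40 × 3 = 120
  Orem->I1: 35 × 4 = 140
  Orem->I2: 35 × 1 = 35
  Lodi->I1: 10 × 6 = 60
Optimal cost = 355.
Saving = 435 − 355 = 80.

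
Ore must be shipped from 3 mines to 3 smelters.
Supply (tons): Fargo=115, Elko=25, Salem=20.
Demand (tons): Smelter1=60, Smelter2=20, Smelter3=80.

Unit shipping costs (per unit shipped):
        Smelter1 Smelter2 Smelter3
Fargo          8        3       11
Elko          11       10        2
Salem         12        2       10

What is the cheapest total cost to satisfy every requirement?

One minimum-cost allocation:
  Fargo to Smelter1: 60 tons
  Fargo to Smelter3: 55 tons
  Elko to Smelter3: 25 tons
  Salem to Smelter2: 20 tons
Total cost = 1175.
(Supply check: Fargo ships 115; Elko ships 25; Salem ships 20.)

1175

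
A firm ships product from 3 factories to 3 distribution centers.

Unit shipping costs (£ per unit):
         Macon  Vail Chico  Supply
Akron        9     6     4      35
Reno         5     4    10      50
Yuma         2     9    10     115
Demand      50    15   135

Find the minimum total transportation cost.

An optimal shipping plan:
  Akron->Chico: 35 pallets
  Reno->Vail: 15 pallets
  Reno->Chico: 35 pallets
  Yuma->Macon: 50 pallets
  Yuma->Chico: 65 pallets
Total cost = £1300.
(Supply check: Akron ships 35; Reno ships 50; Yuma ships 115.)

1300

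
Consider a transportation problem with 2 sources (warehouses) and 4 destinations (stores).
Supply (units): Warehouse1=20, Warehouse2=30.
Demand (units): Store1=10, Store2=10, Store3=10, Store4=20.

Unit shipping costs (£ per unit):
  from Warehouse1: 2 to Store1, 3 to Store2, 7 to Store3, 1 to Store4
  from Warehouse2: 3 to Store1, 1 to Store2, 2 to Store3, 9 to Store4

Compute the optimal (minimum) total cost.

A cheapest plan:
  Warehouse1->Store4: 20 × £1 = £20
  Warehouse2->Store1: 10 × £3 = £30
  Warehouse2->Store2: 10 × £1 = £10
  Warehouse2->Store3: 10 × £2 = £20
Total = 20 + 30 + 10 + 20 = £80.
(Supply check: Warehouse1 ships 20; Warehouse2 ships 30.)

80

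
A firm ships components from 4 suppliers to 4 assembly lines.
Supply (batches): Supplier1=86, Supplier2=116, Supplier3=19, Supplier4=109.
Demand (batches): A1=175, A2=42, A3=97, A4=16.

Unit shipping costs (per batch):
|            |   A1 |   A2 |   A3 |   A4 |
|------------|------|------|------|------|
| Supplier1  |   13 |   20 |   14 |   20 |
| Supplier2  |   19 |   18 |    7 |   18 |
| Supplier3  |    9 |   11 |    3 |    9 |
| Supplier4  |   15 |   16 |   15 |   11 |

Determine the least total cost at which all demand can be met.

Optimal allocation:
  Supplier1->A1: 86 × 13 = 1118
  Supplier2->A2: 19 × 18 = 342
  Supplier2->A3: 97 × 7 = 679
  Supplier3->A1: 19 × 9 = 171
  Supplier4->A1: 70 × 15 = 1050
  Supplier4->A2: 23 × 16 = 368
  Supplier4->A4: 16 × 11 = 176
Total = 1118 + 342 + 679 + 171 + 1050 + 368 + 176 = 3904.
(Supply check: Supplier1 ships 86; Supplier2 ships 116; Supplier3 ships 19; Supplier4 ships 109.)

3904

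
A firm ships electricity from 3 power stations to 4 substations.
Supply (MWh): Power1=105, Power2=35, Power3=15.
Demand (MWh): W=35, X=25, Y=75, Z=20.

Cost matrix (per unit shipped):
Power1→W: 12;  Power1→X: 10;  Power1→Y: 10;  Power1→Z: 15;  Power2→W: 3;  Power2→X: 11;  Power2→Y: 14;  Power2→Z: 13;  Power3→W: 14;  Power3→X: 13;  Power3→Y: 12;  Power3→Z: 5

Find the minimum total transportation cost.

Optimal allocation:
  Power1->X: 25 × 10 = 250
  Power1->Y: 75 × 10 = 750
  Power1->Z: 5 × 15 = 75
  Power2->W: 35 × 3 = 105
  Power3->Z: 15 × 5 = 75
Total = 250 + 750 + 75 + 105 + 75 = 1255.

1255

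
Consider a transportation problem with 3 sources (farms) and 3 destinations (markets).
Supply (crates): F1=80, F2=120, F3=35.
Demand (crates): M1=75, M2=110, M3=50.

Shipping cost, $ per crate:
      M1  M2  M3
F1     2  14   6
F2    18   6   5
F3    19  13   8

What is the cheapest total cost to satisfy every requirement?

1170

One minimum-cost allocation:
  F1→M1: 75 × $2 = $150
  F1→M3: 5 × $6 = $30
  F2→M2: 110 × $6 = $660
  F2→M3: 10 × $5 = $50
  F3→M3: 35 × $8 = $280
Total = 150 + 30 + 660 + 50 + 280 = $1170.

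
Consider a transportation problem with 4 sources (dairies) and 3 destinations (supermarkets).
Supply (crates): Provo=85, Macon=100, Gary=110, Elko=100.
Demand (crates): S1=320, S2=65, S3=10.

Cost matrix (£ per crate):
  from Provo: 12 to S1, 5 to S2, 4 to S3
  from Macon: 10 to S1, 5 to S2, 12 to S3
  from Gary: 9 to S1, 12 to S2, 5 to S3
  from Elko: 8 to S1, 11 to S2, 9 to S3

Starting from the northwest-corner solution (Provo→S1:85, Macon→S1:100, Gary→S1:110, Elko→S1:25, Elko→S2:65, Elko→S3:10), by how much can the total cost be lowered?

740

Current plan cost = 85·12 + 100·10 + 110·9 + 25·8 + 65·11 + 10·9 = £4015.
Optimal plan:
  Provo→S1: 10 × £12 = £120
  Provo→S2: 65 × £5 = £325
  Provo→S3: 10 × £4 = £40
  Macon→S1: 100 × £10 = £1000
  Gary→S1: 110 × £9 = £990
  Elko→S1: 100 × £8 = £800
Optimal cost = £3275.
Saving = 4015 − 3275 = £740.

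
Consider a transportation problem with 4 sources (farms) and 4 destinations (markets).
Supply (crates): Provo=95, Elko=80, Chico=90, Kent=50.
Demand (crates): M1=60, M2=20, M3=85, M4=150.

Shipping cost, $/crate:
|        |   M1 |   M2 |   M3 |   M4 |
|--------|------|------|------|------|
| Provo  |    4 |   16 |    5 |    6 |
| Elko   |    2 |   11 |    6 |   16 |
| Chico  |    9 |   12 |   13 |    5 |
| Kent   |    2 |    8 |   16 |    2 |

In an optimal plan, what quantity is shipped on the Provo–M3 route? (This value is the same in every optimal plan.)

Optimal shipments:
  Provo–M3: 85 × $5 = $425
  Provo–M4: 10 × $6 = $60
  Elko–M1: 60 × $2 = $120
  Elko–M2: 20 × $11 = $220
  Chico–M4: 90 × $5 = $450
  Kent–M4: 50 × $2 = $100
Total cost = $1375.
So Provo→M3 carries 85 crates.

85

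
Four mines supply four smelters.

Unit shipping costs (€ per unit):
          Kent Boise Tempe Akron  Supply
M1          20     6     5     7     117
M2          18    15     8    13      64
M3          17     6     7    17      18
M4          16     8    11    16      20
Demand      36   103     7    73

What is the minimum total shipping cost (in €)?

An optimal shipping plan:
  M1->Boise: 65 × €6 = €390
  M1->Akron: 52 × €7 = €364
  M2->Kent: 36 × €18 = €648
  M2->Tempe: 7 × €8 = €56
  M2->Akron: 21 × €13 = €273
  M3->Boise: 18 × €6 = €108
  M4->Boise: 20 × €8 = €160
Total = 390 + 364 + 648 + 56 + 273 + 108 + 160 = €1999.
(Supply check: M1 ships 117; M2 ships 64; M3 ships 18; M4 ships 20.)

1999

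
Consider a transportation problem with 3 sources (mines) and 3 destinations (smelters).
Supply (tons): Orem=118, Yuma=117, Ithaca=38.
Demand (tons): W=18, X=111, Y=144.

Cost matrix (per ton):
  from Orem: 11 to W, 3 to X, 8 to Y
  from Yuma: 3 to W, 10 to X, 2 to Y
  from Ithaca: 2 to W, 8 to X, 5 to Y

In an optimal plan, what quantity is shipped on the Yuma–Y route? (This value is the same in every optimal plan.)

117

The minimum-cost plan:
  Orem–X: 111 × 3 = 333
  Orem–Y: 7 × 8 = 56
  Yuma–Y: 117 × 2 = 234
  Ithaca–W: 18 × 2 = 36
  Ithaca–Y: 20 × 5 = 100
Total cost = 759.
So Yuma→Y carries 117 tons.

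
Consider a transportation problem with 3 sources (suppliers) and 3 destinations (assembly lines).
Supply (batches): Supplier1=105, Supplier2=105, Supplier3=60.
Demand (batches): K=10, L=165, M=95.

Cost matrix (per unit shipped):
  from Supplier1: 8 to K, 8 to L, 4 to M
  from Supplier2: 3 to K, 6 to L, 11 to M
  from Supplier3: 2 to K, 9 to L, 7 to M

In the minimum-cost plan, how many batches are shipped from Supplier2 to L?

Optimal shipments:
  Supplier1->L: 10 batches
  Supplier1->M: 95 batches
  Supplier2->L: 105 batches
  Supplier3->K: 10 batches
  Supplier3->L: 50 batches
Total cost = 1560.
So Supplier2→L carries 105 batches.

105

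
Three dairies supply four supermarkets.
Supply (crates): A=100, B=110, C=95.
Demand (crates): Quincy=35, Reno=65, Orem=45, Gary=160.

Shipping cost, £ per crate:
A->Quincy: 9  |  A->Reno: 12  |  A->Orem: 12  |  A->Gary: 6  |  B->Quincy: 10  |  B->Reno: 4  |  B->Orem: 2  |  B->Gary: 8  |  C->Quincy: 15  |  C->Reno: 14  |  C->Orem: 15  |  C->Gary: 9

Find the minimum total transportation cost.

1910

Optimal allocation:
  A→Quincy: 35 crates
  A→Gary: 65 crates
  B→Reno: 65 crates
  B→Orem: 45 crates
  C→Gary: 95 crates
Total cost = £1910.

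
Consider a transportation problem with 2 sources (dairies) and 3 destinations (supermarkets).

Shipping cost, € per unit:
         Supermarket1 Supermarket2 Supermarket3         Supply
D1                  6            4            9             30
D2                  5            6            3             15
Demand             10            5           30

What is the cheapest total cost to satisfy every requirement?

One minimum-cost allocation:
  D1->Supermarket1: 10 × €6 = €60
  D1->Supermarket2: 5 × €4 = €20
  D1->Supermarket3: 15 × €9 = €135
  D2->Supermarket3: 15 × €3 = €45
Total = 60 + 20 + 135 + 45 = €260.
(Supply check: D1 ships 30; D2 ships 15.)

260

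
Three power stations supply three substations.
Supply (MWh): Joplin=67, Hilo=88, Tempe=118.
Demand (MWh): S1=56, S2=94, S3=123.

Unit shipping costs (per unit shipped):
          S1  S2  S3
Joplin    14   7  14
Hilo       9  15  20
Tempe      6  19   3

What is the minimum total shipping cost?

A cheapest plan:
  Joplin–S2: 67 × 7 = 469
  Hilo–S1: 56 × 9 = 504
  Hilo–S2: 27 × 15 = 405
  Hilo–S3: 5 × 20 = 100
  Tempe–S3: 118 × 3 = 354
Total = 469 + 504 + 405 + 100 + 354 = 1832.

1832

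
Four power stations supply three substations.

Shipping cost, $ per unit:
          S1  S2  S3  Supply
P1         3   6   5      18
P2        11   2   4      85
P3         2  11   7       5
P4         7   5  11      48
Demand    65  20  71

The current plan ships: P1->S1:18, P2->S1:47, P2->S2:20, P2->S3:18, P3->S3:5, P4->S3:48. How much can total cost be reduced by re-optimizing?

546

Current plan cost = 18·3 + 47·11 + 20·2 + 18·4 + 5·7 + 48·11 = $1246.
Optimal plan:
  P1→S1: 18 MWh
  P2→S2: 14 MWh
  P2→S3: 71 MWh
  P3→S1: 5 MWh
  P4→S1: 42 MWh
  P4→S2: 6 MWh
Optimal cost = $700.
Saving = 1246 − 700 = $546.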